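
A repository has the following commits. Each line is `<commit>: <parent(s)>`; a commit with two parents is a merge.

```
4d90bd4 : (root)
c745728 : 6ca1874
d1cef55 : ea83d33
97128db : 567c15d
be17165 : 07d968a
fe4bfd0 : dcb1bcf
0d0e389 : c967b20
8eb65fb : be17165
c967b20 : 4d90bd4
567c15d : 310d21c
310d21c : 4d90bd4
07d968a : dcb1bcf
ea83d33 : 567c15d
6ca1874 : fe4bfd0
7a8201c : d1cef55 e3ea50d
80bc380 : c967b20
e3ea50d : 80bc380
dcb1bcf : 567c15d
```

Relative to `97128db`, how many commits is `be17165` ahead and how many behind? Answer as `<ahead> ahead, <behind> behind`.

3 ahead, 1 behind

Reachable from be17165: {07d968a, 310d21c, 4d90bd4, 567c15d, be17165, dcb1bcf}.
Reachable from 97128db: {310d21c, 4d90bd4, 567c15d, 97128db}.
Only in be17165's history (ahead): {07d968a, be17165, dcb1bcf} — 3.
Only in 97128db's history (behind): {97128db} — 1.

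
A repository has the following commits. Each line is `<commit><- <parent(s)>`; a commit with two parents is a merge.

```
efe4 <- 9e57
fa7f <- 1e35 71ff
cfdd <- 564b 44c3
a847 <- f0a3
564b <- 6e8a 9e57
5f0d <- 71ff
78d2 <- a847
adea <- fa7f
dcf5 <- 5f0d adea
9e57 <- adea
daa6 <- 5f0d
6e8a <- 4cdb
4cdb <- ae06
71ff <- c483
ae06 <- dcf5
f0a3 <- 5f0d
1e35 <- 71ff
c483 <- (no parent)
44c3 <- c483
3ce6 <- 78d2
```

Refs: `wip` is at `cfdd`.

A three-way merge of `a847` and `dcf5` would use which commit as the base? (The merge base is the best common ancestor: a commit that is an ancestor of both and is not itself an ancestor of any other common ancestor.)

Ancestors of a847: {5f0d, 71ff, a847, c483, f0a3}.
Ancestors of dcf5: {1e35, 5f0d, 71ff, adea, c483, dcf5, fa7f}.
Common ancestors: {5f0d, 71ff, c483}.
Among these, 5f0d is not an ancestor of any other common ancestor — it is the merge base.

5f0d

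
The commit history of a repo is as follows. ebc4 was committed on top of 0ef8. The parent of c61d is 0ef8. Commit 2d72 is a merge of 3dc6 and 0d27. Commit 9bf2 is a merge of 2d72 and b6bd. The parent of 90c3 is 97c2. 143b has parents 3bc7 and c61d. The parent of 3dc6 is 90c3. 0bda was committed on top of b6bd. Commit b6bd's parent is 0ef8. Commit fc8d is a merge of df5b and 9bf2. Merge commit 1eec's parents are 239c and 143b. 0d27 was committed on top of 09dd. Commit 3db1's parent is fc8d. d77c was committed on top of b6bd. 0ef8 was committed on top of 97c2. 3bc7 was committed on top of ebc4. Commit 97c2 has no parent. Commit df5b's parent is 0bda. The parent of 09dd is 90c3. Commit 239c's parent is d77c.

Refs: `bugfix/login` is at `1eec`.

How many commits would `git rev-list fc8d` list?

12

Walking parent pointers from fc8d: reachable set = {09dd, 0bda, 0d27, 0ef8, 2d72, 3dc6, 90c3, 97c2, 9bf2, b6bd, df5b, fc8d}.
That is 12 commits.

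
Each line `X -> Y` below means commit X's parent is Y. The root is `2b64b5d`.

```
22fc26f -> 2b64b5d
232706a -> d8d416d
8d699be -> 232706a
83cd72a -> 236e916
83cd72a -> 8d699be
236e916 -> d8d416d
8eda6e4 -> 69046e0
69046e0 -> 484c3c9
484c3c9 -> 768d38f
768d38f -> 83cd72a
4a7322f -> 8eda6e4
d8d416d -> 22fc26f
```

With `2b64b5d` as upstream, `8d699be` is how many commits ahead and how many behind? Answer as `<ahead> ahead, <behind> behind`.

Reachable from 8d699be: {22fc26f, 232706a, 2b64b5d, 8d699be, d8d416d}.
Reachable from 2b64b5d: {2b64b5d}.
Only in 8d699be's history (ahead): {22fc26f, 232706a, 8d699be, d8d416d} — 4.
Only in 2b64b5d's history (behind): {} — 0.

4 ahead, 0 behind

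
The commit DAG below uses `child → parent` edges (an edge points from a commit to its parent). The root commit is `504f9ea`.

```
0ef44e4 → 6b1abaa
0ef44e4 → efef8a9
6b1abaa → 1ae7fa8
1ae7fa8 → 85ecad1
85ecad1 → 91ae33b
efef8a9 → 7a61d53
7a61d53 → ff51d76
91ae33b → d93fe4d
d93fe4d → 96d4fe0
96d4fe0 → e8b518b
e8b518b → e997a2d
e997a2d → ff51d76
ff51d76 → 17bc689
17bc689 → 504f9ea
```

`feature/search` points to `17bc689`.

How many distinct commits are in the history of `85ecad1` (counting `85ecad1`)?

9

Walking parent pointers from 85ecad1: reachable set = {17bc689, 504f9ea, 85ecad1, 91ae33b, 96d4fe0, d93fe4d, e8b518b, e997a2d, ff51d76}.
That is 9 commits.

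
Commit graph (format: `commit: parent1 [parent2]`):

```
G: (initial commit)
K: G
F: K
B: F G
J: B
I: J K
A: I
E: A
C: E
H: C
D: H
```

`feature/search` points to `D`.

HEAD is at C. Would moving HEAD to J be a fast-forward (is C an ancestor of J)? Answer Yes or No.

A fast-forward from C to J is possible iff C is an ancestor of J.
Ancestors of J: {B, F, G, J, K}.
C is not among them, so fast-forward is not possible.

No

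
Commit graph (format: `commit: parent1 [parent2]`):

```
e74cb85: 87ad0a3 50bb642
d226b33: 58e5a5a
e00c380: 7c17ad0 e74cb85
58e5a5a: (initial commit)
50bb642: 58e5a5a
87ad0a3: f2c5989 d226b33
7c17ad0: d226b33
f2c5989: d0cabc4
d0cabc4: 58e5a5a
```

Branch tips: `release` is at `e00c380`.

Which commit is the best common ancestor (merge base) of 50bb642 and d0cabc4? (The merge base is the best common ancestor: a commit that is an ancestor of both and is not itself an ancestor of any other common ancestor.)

58e5a5a

Ancestors of 50bb642: {50bb642, 58e5a5a}.
Ancestors of d0cabc4: {58e5a5a, d0cabc4}.
Common ancestors: {58e5a5a}.
The only common ancestor is 58e5a5a, so it is the merge base.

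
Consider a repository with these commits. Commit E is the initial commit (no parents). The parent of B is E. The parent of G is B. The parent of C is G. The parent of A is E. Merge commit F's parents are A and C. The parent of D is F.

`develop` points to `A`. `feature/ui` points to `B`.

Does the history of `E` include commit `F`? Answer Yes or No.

Ancestors of E: {E}.
F is not in that set, so it is not an ancestor of E.

No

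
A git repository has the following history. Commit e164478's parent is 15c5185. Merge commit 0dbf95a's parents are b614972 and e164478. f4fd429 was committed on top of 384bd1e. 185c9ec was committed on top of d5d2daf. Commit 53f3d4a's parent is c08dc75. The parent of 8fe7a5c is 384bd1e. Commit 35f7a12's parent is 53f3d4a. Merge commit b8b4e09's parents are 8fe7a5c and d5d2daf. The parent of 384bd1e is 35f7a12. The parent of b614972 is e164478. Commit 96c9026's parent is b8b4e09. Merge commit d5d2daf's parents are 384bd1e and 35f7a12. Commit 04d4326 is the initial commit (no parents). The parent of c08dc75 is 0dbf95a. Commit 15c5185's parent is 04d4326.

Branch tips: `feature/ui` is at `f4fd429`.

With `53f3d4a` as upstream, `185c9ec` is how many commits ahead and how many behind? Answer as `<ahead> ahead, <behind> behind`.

4 ahead, 0 behind

Reachable from 185c9ec: {04d4326, 0dbf95a, 15c5185, 185c9ec, 35f7a12, 384bd1e, 53f3d4a, b614972, c08dc75, d5d2daf, e164478}.
Reachable from 53f3d4a: {04d4326, 0dbf95a, 15c5185, 53f3d4a, b614972, c08dc75, e164478}.
Only in 185c9ec's history (ahead): {185c9ec, 35f7a12, 384bd1e, d5d2daf} — 4.
Only in 53f3d4a's history (behind): {} — 0.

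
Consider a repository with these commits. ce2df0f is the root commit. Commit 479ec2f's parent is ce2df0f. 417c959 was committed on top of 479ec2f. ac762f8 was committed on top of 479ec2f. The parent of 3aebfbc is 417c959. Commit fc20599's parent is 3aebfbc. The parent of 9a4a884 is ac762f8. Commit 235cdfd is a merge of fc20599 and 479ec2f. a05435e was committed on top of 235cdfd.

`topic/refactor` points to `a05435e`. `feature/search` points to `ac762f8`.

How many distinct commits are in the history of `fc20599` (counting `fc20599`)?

Walking parent pointers from fc20599: reachable set = {3aebfbc, 417c959, 479ec2f, ce2df0f, fc20599}.
That is 5 commits.

5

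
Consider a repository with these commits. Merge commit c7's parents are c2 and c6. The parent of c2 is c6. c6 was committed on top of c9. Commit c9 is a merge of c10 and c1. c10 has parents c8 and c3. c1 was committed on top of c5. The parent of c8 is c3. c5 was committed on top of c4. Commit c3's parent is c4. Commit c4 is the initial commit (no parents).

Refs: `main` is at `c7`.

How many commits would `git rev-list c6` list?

Walking parent pointers from c6: reachable set = {c1, c10, c3, c4, c5, c6, c8, c9}.
That is 8 commits.

8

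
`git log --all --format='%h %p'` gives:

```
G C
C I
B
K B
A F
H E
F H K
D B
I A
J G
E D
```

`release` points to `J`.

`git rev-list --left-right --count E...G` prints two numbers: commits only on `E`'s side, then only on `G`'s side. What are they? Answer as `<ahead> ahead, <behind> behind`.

0 ahead, 7 behind

Reachable from E: {B, D, E}.
Reachable from G: {A, B, C, D, E, F, G, H, I, K}.
Only in E's history (ahead): {} — 0.
Only in G's history (behind): {A, C, F, G, H, I, K} — 7.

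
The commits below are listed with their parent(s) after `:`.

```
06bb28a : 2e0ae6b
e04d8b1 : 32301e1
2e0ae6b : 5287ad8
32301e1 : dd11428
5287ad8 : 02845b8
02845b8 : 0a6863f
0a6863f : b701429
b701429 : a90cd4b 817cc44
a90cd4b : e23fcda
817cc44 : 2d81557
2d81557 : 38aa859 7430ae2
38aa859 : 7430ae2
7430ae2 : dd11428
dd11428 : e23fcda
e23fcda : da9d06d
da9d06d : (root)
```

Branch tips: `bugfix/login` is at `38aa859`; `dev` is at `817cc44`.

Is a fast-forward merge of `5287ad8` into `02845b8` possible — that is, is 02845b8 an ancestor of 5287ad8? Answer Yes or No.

A fast-forward from 02845b8 to 5287ad8 is possible iff 02845b8 is an ancestor of 5287ad8.
Ancestors of 5287ad8: {02845b8, 0a6863f, 2d81557, 38aa859, 5287ad8, 7430ae2, 817cc44, a90cd4b, b701429, da9d06d, dd11428, e23fcda}.
02845b8 is among them, so fast-forward is possible.

Yes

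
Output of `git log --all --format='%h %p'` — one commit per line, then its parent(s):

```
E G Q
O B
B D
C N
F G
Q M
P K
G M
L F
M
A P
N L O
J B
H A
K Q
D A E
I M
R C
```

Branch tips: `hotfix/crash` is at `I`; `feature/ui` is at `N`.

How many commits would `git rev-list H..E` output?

Reachable from E: {E, G, M, Q}.
Reachable from H: {A, H, K, M, P, Q}.
In E's history but not H's: {E, G} — 2 commits.

2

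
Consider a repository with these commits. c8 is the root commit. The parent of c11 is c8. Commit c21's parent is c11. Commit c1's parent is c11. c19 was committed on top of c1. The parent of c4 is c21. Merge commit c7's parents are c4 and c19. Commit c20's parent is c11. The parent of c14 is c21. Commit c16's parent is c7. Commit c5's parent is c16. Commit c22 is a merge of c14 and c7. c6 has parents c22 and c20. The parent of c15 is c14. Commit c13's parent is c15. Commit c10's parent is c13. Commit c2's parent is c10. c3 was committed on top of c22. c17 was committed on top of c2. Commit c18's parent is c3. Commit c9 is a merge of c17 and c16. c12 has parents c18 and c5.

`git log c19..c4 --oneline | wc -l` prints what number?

2

Reachable from c4: {c11, c21, c4, c8}.
Reachable from c19: {c1, c11, c19, c8}.
In c4's history but not c19's: {c21, c4} — 2 commits.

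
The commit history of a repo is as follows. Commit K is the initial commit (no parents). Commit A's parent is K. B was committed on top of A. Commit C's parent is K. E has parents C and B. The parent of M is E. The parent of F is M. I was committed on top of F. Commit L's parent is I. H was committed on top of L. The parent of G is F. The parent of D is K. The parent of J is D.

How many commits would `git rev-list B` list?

Walking parent pointers from B: reachable set = {A, B, K}.
That is 3 commits.

3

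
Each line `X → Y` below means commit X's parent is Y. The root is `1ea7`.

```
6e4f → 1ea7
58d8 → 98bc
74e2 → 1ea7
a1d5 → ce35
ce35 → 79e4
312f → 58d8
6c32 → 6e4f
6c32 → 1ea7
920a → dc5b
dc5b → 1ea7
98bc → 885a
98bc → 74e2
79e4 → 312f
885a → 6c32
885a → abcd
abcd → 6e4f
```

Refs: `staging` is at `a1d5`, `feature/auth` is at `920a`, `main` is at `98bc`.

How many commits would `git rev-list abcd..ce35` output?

8

Reachable from ce35: {1ea7, 312f, 58d8, 6c32, 6e4f, 74e2, 79e4, 885a, 98bc, abcd, ce35}.
Reachable from abcd: {1ea7, 6e4f, abcd}.
In ce35's history but not abcd's: {312f, 58d8, 6c32, 74e2, 79e4, 885a, 98bc, ce35} — 8 commits.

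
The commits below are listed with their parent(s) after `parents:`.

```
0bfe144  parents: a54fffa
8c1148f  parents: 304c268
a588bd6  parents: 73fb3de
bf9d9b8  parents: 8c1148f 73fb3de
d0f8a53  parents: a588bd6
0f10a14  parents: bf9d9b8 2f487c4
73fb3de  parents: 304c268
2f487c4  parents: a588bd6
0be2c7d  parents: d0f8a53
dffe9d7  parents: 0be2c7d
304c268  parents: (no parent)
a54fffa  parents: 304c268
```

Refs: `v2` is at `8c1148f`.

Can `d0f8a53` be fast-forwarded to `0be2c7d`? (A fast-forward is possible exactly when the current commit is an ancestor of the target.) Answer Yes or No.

A fast-forward from d0f8a53 to 0be2c7d is possible iff d0f8a53 is an ancestor of 0be2c7d.
Ancestors of 0be2c7d: {0be2c7d, 304c268, 73fb3de, a588bd6, d0f8a53}.
d0f8a53 is among them, so fast-forward is possible.

Yes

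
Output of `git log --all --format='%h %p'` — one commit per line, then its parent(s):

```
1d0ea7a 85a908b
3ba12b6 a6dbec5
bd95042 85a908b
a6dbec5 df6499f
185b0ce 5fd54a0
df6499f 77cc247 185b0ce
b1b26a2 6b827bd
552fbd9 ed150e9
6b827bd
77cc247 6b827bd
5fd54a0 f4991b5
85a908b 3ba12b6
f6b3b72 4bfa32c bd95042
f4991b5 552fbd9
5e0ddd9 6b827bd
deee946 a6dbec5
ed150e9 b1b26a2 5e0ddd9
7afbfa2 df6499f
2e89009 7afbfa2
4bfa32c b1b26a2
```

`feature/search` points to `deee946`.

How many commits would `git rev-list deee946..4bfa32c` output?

Reachable from 4bfa32c: {4bfa32c, 6b827bd, b1b26a2}.
Reachable from deee946: {185b0ce, 552fbd9, 5e0ddd9, 5fd54a0, 6b827bd, 77cc247, a6dbec5, b1b26a2, deee946, df6499f, ed150e9, f4991b5}.
In 4bfa32c's history but not deee946's: {4bfa32c} — 1 commit.

1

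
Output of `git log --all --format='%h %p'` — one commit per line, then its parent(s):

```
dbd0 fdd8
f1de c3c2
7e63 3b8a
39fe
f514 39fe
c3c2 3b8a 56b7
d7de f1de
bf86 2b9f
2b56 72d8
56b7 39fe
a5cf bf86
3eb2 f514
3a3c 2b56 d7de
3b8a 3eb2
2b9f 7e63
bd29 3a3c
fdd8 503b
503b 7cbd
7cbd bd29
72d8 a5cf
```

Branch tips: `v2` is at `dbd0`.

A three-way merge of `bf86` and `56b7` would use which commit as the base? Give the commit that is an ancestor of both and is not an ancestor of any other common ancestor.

Ancestors of bf86: {2b9f, 39fe, 3b8a, 3eb2, 7e63, bf86, f514}.
Ancestors of 56b7: {39fe, 56b7}.
Common ancestors: {39fe}.
The only common ancestor is 39fe, so it is the merge base.

39fe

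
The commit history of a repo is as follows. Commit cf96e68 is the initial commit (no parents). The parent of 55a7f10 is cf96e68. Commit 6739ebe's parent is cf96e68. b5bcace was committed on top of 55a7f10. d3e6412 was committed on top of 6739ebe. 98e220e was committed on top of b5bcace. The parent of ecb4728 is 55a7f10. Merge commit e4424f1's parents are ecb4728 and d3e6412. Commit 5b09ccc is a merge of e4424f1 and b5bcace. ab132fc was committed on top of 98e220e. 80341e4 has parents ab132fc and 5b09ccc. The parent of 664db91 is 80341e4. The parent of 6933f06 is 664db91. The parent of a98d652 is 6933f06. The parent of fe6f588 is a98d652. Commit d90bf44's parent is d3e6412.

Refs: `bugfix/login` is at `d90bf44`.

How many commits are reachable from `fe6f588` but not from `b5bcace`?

Reachable from fe6f588: {55a7f10, 5b09ccc, 664db91, 6739ebe, 6933f06, 80341e4, 98e220e, a98d652, ab132fc, b5bcace, cf96e68, d3e6412, e4424f1, ecb4728, fe6f588}.
Reachable from b5bcace: {55a7f10, b5bcace, cf96e68}.
In fe6f588's history but not b5bcace's: {5b09ccc, 664db91, 6739ebe, 6933f06, 80341e4, 98e220e, a98d652, ab132fc, d3e6412, e4424f1, ecb4728, fe6f588} — 12 commits.

12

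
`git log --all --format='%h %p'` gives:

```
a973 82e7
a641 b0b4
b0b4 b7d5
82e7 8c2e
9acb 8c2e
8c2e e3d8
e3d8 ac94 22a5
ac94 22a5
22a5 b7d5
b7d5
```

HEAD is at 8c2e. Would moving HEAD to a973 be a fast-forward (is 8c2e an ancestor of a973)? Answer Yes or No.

A fast-forward from 8c2e to a973 is possible iff 8c2e is an ancestor of a973.
Ancestors of a973: {22a5, 82e7, 8c2e, a973, ac94, b7d5, e3d8}.
8c2e is among them, so fast-forward is possible.

Yes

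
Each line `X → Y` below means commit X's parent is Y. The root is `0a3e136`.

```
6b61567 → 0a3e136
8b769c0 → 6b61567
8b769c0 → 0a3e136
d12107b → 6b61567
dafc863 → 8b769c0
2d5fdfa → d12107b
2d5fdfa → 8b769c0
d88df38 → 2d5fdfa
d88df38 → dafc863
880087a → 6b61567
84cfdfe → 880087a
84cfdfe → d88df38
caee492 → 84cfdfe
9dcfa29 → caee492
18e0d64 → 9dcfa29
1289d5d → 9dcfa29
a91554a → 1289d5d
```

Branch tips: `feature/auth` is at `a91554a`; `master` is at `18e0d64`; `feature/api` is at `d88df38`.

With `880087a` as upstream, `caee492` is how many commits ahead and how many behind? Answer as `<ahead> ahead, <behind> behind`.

7 ahead, 0 behind

Reachable from caee492: {0a3e136, 2d5fdfa, 6b61567, 84cfdfe, 880087a, 8b769c0, caee492, d12107b, d88df38, dafc863}.
Reachable from 880087a: {0a3e136, 6b61567, 880087a}.
Only in caee492's history (ahead): {2d5fdfa, 84cfdfe, 8b769c0, caee492, d12107b, d88df38, dafc863} — 7.
Only in 880087a's history (behind): {} — 0.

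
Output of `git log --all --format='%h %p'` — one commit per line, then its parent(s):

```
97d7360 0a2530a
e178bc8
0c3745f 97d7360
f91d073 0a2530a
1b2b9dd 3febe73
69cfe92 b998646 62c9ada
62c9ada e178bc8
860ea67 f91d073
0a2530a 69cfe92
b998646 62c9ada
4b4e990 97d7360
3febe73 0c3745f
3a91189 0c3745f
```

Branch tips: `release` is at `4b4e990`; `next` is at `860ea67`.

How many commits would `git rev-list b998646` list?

Walking parent pointers from b998646: reachable set = {62c9ada, b998646, e178bc8}.
That is 3 commits.

3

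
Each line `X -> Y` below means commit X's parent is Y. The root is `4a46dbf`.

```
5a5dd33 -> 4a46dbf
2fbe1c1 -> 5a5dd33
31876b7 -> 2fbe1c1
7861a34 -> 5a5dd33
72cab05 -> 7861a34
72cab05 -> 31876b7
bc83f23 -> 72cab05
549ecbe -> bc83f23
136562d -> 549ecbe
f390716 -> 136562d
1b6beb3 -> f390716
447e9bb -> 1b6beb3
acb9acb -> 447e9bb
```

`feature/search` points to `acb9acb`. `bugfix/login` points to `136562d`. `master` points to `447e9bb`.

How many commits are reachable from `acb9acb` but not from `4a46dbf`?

12

Reachable from acb9acb: {136562d, 1b6beb3, 2fbe1c1, 31876b7, 447e9bb, 4a46dbf, 549ecbe, 5a5dd33, 72cab05, 7861a34, acb9acb, bc83f23, f390716}.
Reachable from 4a46dbf: {4a46dbf}.
In acb9acb's history but not 4a46dbf's: {136562d, 1b6beb3, 2fbe1c1, 31876b7, 447e9bb, 549ecbe, 5a5dd33, 72cab05, 7861a34, acb9acb, bc83f23, f390716} — 12 commits.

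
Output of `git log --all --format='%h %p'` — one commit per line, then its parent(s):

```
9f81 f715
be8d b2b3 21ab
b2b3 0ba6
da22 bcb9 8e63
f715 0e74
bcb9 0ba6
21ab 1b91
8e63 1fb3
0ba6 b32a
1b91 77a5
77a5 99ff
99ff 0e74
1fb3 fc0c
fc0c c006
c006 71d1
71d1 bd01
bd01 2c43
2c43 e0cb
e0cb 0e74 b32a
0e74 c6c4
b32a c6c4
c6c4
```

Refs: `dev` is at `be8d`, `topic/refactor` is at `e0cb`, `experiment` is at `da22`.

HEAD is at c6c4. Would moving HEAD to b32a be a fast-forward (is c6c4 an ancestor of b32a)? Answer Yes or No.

Yes

A fast-forward from c6c4 to b32a is possible iff c6c4 is an ancestor of b32a.
Ancestors of b32a: {b32a, c6c4}.
c6c4 is among them, so fast-forward is possible.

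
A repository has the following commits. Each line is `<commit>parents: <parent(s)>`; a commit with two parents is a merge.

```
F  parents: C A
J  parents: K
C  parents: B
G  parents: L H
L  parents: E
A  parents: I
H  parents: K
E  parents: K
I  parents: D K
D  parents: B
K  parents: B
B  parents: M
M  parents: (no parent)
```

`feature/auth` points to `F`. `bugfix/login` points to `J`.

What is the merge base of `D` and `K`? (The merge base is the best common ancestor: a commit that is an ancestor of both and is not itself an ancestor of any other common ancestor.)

B

Ancestors of D: {B, D, M}.
Ancestors of K: {B, K, M}.
Common ancestors: {B, M}.
Among these, B is not an ancestor of any other common ancestor — it is the merge base.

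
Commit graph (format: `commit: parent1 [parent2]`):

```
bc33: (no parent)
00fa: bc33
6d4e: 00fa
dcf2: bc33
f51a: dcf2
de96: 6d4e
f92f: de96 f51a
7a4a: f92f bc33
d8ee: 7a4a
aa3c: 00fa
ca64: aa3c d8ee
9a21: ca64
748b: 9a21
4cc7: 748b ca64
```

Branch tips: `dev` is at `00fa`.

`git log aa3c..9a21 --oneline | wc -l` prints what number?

9

Reachable from 9a21: {00fa, 6d4e, 7a4a, 9a21, aa3c, bc33, ca64, d8ee, dcf2, de96, f51a, f92f}.
Reachable from aa3c: {00fa, aa3c, bc33}.
In 9a21's history but not aa3c's: {6d4e, 7a4a, 9a21, ca64, d8ee, dcf2, de96, f51a, f92f} — 9 commits.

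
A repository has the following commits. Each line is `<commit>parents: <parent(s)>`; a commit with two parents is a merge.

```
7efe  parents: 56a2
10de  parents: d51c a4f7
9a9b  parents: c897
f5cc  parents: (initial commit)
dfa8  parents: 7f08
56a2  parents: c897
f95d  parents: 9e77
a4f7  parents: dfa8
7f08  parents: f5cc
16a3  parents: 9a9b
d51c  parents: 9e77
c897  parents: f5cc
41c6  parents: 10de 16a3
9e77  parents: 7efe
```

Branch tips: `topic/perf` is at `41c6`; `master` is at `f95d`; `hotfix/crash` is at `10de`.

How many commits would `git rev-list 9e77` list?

5

Walking parent pointers from 9e77: reachable set = {56a2, 7efe, 9e77, c897, f5cc}.
That is 5 commits.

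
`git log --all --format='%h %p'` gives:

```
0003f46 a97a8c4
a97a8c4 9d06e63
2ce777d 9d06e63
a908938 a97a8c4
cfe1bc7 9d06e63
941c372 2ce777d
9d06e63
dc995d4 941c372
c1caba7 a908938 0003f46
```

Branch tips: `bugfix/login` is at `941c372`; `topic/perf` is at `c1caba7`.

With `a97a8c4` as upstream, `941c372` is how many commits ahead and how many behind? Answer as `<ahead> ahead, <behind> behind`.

2 ahead, 1 behind

Reachable from 941c372: {2ce777d, 941c372, 9d06e63}.
Reachable from a97a8c4: {9d06e63, a97a8c4}.
Only in 941c372's history (ahead): {2ce777d, 941c372} — 2.
Only in a97a8c4's history (behind): {a97a8c4} — 1.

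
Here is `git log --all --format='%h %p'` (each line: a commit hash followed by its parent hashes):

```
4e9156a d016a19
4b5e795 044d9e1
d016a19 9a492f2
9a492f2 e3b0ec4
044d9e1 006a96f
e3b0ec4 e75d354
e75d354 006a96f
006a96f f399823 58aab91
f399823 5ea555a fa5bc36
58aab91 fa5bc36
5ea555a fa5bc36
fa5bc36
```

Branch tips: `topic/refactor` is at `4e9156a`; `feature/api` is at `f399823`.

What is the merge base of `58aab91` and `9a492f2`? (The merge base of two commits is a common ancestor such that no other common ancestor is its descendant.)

Ancestors of 58aab91: {58aab91, fa5bc36}.
Ancestors of 9a492f2: {006a96f, 58aab91, 5ea555a, 9a492f2, e3b0ec4, e75d354, f399823, fa5bc36}.
Common ancestors: {58aab91, fa5bc36}.
Among these, 58aab91 is not an ancestor of any other common ancestor — it is the merge base.

58aab91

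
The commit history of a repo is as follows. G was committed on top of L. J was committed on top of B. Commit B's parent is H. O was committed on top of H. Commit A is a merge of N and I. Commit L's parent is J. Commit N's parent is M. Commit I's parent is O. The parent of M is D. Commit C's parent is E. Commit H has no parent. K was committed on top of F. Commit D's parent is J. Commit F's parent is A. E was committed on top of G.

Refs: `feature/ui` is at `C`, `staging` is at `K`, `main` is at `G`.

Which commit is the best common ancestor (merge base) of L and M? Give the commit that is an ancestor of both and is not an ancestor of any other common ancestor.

J

Ancestors of L: {B, H, J, L}.
Ancestors of M: {B, D, H, J, M}.
Common ancestors: {B, H, J}.
Among these, J is not an ancestor of any other common ancestor — it is the merge base.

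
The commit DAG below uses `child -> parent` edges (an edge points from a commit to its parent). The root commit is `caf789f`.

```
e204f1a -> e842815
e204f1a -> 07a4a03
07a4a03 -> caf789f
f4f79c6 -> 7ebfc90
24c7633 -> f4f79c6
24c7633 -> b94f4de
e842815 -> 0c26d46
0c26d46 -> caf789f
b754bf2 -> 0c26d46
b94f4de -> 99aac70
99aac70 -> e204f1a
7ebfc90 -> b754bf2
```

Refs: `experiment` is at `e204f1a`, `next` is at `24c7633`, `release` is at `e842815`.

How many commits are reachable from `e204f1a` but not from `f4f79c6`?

3

Reachable from e204f1a: {07a4a03, 0c26d46, caf789f, e204f1a, e842815}.
Reachable from f4f79c6: {0c26d46, 7ebfc90, b754bf2, caf789f, f4f79c6}.
In e204f1a's history but not f4f79c6's: {07a4a03, e204f1a, e842815} — 3 commits.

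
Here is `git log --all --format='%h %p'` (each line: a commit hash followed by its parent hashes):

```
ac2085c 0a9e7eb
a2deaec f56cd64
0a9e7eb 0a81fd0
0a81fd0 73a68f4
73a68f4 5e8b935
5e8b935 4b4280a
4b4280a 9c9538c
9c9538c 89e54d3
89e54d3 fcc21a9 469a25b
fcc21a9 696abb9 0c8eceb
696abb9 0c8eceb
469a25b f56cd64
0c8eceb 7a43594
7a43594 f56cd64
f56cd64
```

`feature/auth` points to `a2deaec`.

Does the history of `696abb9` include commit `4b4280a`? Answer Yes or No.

Ancestors of 696abb9: {0c8eceb, 696abb9, 7a43594, f56cd64}.
4b4280a is not in that set, so it is not an ancestor of 696abb9.

No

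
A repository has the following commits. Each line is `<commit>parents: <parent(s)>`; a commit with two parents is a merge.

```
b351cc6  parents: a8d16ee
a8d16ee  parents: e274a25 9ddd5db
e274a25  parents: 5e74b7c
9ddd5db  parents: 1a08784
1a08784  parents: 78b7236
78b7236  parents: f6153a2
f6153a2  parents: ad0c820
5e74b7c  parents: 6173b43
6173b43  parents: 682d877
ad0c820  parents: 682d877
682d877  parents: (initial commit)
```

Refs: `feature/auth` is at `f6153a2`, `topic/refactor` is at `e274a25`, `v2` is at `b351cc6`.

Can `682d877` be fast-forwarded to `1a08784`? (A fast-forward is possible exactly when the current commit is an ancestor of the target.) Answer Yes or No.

A fast-forward from 682d877 to 1a08784 is possible iff 682d877 is an ancestor of 1a08784.
Ancestors of 1a08784: {1a08784, 682d877, 78b7236, ad0c820, f6153a2}.
682d877 is among them, so fast-forward is possible.

Yes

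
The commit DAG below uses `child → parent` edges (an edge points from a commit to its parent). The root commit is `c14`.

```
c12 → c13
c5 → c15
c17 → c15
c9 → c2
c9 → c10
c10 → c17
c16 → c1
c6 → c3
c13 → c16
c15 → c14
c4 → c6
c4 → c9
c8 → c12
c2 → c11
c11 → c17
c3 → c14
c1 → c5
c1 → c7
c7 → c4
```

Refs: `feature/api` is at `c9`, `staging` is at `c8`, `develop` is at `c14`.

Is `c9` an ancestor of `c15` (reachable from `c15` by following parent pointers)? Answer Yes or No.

No

Ancestors of c15: {c14, c15}.
c9 is not in that set, so it is not an ancestor of c15.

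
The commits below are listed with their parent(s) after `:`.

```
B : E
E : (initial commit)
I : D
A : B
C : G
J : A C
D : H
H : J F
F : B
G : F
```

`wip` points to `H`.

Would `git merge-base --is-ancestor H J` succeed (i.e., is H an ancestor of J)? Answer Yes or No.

No

Ancestors of J: {A, B, C, E, F, G, J}.
H is not in that set, so it is not an ancestor of J.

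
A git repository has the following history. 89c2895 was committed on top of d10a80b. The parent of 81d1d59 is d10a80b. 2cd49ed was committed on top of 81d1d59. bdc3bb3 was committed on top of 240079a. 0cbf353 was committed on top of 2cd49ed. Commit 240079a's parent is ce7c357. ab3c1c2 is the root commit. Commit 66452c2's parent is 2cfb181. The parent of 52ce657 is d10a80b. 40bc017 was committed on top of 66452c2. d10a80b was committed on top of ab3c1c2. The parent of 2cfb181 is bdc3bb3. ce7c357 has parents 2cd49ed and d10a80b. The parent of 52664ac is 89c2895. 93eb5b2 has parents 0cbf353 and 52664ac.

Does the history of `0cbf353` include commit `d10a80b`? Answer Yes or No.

Yes

Ancestors of 0cbf353 (commits reachable by following parents): {0cbf353, 2cd49ed, 81d1d59, ab3c1c2, d10a80b}.
d10a80b is in that set, so it is an ancestor of 0cbf353.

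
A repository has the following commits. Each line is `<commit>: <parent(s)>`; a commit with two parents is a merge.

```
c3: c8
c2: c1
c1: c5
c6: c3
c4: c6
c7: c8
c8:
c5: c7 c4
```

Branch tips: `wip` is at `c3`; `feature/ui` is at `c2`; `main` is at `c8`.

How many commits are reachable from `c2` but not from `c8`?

Reachable from c2: {c1, c2, c3, c4, c5, c6, c7, c8}.
Reachable from c8: {c8}.
In c2's history but not c8's: {c1, c2, c3, c4, c5, c6, c7} — 7 commits.

7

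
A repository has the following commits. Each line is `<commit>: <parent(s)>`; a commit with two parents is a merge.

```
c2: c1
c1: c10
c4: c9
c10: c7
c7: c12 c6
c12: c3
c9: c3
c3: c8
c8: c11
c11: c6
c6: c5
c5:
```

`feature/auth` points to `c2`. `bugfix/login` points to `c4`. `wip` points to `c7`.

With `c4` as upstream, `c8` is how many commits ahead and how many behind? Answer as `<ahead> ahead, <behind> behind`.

Reachable from c8: {c11, c5, c6, c8}.
Reachable from c4: {c11, c3, c4, c5, c6, c8, c9}.
Only in c8's history (ahead): {} — 0.
Only in c4's history (behind): {c3, c4, c9} — 3.

0 ahead, 3 behind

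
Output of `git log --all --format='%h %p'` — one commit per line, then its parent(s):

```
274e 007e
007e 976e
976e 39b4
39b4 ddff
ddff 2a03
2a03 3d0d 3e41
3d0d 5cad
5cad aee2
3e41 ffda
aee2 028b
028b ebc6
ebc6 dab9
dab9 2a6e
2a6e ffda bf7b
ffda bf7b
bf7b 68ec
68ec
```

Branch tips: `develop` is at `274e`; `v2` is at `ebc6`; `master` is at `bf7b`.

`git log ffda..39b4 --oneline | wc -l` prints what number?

11

Reachable from 39b4: {028b, 2a03, 2a6e, 39b4, 3d0d, 3e41, 5cad, 68ec, aee2, bf7b, dab9, ddff, ebc6, ffda}.
Reachable from ffda: {68ec, bf7b, ffda}.
In 39b4's history but not ffda's: {028b, 2a03, 2a6e, 39b4, 3d0d, 3e41, 5cad, aee2, dab9, ddff, ebc6} — 11 commits.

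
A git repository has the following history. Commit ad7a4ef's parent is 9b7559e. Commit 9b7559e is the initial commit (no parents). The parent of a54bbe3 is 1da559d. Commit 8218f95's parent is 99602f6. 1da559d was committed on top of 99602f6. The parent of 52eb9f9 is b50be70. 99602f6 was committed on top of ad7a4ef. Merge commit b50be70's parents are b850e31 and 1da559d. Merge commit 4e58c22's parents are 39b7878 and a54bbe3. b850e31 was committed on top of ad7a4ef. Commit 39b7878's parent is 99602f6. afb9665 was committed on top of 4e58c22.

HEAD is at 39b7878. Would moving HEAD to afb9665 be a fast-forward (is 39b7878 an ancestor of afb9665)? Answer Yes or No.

Yes

A fast-forward from 39b7878 to afb9665 is possible iff 39b7878 is an ancestor of afb9665.
Ancestors of afb9665: {1da559d, 39b7878, 4e58c22, 99602f6, 9b7559e, a54bbe3, ad7a4ef, afb9665}.
39b7878 is among them, so fast-forward is possible.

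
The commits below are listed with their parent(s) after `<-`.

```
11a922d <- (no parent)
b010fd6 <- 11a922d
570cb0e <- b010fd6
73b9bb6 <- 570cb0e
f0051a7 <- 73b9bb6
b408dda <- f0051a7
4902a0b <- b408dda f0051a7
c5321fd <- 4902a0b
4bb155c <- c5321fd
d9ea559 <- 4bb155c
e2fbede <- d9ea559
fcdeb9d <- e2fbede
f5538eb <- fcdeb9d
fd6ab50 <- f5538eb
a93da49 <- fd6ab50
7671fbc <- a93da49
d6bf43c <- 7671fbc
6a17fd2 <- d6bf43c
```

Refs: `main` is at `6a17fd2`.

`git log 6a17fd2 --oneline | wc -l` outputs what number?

18

Walking parent pointers from 6a17fd2: reachable set = {11a922d, 4902a0b, 4bb155c, 570cb0e, 6a17fd2, 73b9bb6, 7671fbc, a93da49, b010fd6, b408dda, c5321fd, d6bf43c, d9ea559, e2fbede, f0051a7, f5538eb, fcdeb9d, fd6ab50}.
That is 18 commits.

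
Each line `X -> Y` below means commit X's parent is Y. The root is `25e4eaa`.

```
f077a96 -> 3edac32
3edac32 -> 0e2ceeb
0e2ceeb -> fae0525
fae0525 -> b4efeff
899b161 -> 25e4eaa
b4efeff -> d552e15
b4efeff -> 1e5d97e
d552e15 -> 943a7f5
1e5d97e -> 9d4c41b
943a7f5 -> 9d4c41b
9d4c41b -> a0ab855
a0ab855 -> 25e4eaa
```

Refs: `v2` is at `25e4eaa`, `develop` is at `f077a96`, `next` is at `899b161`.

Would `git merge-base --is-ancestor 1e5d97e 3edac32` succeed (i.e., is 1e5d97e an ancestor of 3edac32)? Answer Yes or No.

Yes

Ancestors of 3edac32 (commits reachable by following parents): {0e2ceeb, 1e5d97e, 25e4eaa, 3edac32, 943a7f5, 9d4c41b, a0ab855, b4efeff, d552e15, fae0525}.
1e5d97e is in that set, so it is an ancestor of 3edac32.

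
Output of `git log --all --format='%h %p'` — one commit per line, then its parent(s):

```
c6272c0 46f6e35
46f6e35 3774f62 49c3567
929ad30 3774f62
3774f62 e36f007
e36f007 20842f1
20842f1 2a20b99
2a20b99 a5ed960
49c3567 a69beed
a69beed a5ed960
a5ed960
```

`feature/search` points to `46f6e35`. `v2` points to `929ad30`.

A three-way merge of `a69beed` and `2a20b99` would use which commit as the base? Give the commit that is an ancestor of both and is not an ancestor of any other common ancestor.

a5ed960

Ancestors of a69beed: {a5ed960, a69beed}.
Ancestors of 2a20b99: {2a20b99, a5ed960}.
Common ancestors: {a5ed960}.
The only common ancestor is a5ed960, so it is the merge base.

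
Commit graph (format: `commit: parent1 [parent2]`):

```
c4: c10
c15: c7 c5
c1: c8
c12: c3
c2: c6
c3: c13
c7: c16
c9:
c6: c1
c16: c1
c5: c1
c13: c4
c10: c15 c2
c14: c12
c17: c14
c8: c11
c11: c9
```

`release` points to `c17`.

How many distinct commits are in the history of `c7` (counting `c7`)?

6

Walking parent pointers from c7: reachable set = {c1, c11, c16, c7, c8, c9}.
That is 6 commits.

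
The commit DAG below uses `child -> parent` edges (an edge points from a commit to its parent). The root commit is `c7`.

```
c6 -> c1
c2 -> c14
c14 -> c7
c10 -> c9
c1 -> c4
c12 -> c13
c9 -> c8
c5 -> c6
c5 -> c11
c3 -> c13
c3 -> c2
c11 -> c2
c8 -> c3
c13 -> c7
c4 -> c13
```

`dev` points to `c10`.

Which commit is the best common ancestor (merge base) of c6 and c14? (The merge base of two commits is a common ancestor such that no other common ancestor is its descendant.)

c7

Ancestors of c6: {c1, c13, c4, c6, c7}.
Ancestors of c14: {c14, c7}.
Common ancestors: {c7}.
The only common ancestor is c7, so it is the merge base.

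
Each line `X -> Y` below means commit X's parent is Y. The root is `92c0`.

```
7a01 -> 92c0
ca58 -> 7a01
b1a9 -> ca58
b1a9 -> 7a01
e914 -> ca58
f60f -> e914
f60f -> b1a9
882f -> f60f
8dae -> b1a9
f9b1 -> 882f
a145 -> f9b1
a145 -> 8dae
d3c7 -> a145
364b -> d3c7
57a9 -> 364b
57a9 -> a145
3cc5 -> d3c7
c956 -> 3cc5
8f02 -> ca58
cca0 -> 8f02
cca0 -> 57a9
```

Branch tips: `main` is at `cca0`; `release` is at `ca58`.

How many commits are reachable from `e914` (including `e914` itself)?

Walking parent pointers from e914: reachable set = {7a01, 92c0, ca58, e914}.
That is 4 commits.

4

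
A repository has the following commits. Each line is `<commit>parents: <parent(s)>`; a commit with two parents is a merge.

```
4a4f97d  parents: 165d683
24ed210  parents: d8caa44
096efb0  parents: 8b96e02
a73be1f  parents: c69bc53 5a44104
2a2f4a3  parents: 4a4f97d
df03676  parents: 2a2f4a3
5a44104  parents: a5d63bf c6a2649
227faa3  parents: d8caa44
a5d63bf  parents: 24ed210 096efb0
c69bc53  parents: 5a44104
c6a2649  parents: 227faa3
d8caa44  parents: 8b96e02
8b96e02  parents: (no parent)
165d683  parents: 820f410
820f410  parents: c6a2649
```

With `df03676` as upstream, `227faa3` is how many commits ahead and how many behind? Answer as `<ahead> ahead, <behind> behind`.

0 ahead, 6 behind

Reachable from 227faa3: {227faa3, 8b96e02, d8caa44}.
Reachable from df03676: {165d683, 227faa3, 2a2f4a3, 4a4f97d, 820f410, 8b96e02, c6a2649, d8caa44, df03676}.
Only in 227faa3's history (ahead): {} — 0.
Only in df03676's history (behind): {165d683, 2a2f4a3, 4a4f97d, 820f410, c6a2649, df03676} — 6.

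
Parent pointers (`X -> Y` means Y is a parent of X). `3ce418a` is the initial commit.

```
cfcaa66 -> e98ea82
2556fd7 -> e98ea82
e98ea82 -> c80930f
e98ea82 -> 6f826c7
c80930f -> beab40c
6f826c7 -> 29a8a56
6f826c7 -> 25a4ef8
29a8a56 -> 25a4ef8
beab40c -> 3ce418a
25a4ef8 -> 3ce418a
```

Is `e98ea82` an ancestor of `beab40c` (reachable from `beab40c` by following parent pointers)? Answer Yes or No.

Ancestors of beab40c: {3ce418a, beab40c}.
e98ea82 is not in that set, so it is not an ancestor of beab40c.

No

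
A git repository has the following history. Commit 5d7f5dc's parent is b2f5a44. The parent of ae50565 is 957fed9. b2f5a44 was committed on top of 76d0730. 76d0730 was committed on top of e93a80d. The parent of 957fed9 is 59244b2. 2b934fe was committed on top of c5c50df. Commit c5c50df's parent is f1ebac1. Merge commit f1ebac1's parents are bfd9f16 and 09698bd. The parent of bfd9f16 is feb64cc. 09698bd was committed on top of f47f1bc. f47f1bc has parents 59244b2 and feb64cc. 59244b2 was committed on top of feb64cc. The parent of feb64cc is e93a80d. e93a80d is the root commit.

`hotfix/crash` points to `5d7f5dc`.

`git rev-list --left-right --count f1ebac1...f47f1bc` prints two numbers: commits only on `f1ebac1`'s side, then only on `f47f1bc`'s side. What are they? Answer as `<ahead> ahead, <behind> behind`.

3 ahead, 0 behind

Reachable from f1ebac1: {09698bd, 59244b2, bfd9f16, e93a80d, f1ebac1, f47f1bc, feb64cc}.
Reachable from f47f1bc: {59244b2, e93a80d, f47f1bc, feb64cc}.
Only in f1ebac1's history (ahead): {09698bd, bfd9f16, f1ebac1} — 3.
Only in f47f1bc's history (behind): {} — 0.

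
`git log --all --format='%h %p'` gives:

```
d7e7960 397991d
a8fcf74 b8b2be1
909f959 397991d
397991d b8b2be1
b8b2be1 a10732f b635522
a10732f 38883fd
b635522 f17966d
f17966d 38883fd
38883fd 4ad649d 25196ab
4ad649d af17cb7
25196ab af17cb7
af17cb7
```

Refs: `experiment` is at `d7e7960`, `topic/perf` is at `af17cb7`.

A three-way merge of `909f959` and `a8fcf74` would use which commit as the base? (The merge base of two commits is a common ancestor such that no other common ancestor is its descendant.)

Ancestors of 909f959: {25196ab, 38883fd, 397991d, 4ad649d, 909f959, a10732f, af17cb7, b635522, b8b2be1, f17966d}.
Ancestors of a8fcf74: {25196ab, 38883fd, 4ad649d, a10732f, a8fcf74, af17cb7, b635522, b8b2be1, f17966d}.
Common ancestors: {25196ab, 38883fd, 4ad649d, a10732f, af17cb7, b635522, b8b2be1, f17966d}.
Among these, b8b2be1 is not an ancestor of any other common ancestor — it is the merge base.

b8b2be1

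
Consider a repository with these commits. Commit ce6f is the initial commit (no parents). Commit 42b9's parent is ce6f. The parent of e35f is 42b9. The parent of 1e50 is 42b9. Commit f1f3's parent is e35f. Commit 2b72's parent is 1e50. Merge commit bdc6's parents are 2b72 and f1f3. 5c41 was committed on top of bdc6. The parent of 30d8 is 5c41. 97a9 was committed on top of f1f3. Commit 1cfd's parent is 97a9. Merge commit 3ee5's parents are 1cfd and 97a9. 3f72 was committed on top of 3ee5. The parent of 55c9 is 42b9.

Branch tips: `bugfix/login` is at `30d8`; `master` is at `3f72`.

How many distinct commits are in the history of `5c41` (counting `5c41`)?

Walking parent pointers from 5c41: reachable set = {1e50, 2b72, 42b9, 5c41, bdc6, ce6f, e35f, f1f3}.
That is 8 commits.

8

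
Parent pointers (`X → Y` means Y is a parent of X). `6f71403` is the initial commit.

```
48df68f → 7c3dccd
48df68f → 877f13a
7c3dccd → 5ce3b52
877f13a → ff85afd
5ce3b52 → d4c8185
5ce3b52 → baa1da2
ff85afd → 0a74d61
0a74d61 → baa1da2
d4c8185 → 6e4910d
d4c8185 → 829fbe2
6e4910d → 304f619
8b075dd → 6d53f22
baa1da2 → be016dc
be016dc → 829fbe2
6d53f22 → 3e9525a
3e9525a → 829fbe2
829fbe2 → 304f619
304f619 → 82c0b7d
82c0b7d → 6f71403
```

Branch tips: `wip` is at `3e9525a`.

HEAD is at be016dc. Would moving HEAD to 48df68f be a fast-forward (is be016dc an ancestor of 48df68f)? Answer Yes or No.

Yes

A fast-forward from be016dc to 48df68f is possible iff be016dc is an ancestor of 48df68f.
Ancestors of 48df68f: {0a74d61, 304f619, 48df68f, 5ce3b52, 6e4910d, 6f71403, 7c3dccd, 829fbe2, 82c0b7d, 877f13a, baa1da2, be016dc, d4c8185, ff85afd}.
be016dc is among them, so fast-forward is possible.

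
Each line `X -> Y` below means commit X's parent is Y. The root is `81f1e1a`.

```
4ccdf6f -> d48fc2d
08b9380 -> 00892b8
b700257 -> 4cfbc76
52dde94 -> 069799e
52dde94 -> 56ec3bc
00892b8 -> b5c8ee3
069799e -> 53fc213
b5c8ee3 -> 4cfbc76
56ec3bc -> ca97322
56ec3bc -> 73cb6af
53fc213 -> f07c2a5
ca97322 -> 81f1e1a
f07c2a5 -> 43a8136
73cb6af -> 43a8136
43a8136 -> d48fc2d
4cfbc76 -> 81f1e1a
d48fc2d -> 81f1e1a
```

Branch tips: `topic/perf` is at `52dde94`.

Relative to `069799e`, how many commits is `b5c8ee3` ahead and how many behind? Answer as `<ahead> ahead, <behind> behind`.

Reachable from b5c8ee3: {4cfbc76, 81f1e1a, b5c8ee3}.
Reachable from 069799e: {069799e, 43a8136, 53fc213, 81f1e1a, d48fc2d, f07c2a5}.
Only in b5c8ee3's history (ahead): {4cfbc76, b5c8ee3} — 2.
Only in 069799e's history (behind): {069799e, 43a8136, 53fc213, d48fc2d, f07c2a5} — 5.

2 ahead, 5 behind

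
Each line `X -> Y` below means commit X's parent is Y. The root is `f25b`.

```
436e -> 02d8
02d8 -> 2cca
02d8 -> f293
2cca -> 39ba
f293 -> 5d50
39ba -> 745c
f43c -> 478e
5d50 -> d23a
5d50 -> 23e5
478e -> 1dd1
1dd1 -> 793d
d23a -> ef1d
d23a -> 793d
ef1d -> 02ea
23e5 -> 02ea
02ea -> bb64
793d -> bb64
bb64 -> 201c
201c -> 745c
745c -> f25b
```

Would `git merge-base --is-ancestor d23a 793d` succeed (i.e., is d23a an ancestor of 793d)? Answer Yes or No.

Ancestors of 793d: {201c, 745c, 793d, bb64, f25b}.
d23a is not in that set, so it is not an ancestor of 793d.

No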